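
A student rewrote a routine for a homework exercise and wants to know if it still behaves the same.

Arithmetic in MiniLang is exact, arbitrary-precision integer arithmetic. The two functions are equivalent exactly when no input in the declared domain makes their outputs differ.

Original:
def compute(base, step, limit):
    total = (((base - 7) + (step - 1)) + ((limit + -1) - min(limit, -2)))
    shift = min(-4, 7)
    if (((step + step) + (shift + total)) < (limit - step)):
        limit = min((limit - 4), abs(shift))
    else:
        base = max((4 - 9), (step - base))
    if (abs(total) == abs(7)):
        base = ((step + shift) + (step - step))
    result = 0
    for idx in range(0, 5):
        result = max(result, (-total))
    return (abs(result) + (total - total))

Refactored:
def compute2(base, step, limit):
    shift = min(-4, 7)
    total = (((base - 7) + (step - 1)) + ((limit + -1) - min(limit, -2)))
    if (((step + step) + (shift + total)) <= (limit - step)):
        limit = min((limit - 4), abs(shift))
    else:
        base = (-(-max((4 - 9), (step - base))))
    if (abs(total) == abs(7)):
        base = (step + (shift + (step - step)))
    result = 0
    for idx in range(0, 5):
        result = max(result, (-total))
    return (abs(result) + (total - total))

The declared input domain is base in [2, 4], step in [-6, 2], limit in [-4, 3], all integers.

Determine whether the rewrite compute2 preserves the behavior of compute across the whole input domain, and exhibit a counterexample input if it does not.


The edit looks behavioral (`(((step + step) + (shift + total)) < (limit - step))` became `(((step + step) + (shift + total)) <= (limit - step))`), but over these ranges it never changes the outcome.
Tracing base=4, step=2, limit=3: compute: total = 2; shift = -4; (((step + step) + (shift + total)) < (limit - step)) -> false; base = -2; (abs(total) == abs(7)) -> false; result = 0; [idx=0]; result = 0; [idx=1]; result = 0; [idx=2]; result = 0; [idx=3]; result = 0; [idx=4]; result = 0; return 0 | compute2: shift = -4; total = 2; (((step + step) + (shift + total)) <= (limit - step)) -> false; base = -2; (abs(total) == abs(7)) -> false; result = 0; [idx=0]; result = 0; [idx=1]; result = 0; [idx=2]; result = 0; [idx=3]; result = 0; [idx=4]; result = 0; return 0 — matching result 0.
Checked all 216 inputs in the declared domain: the outputs agree on every one.
verdict: equivalent


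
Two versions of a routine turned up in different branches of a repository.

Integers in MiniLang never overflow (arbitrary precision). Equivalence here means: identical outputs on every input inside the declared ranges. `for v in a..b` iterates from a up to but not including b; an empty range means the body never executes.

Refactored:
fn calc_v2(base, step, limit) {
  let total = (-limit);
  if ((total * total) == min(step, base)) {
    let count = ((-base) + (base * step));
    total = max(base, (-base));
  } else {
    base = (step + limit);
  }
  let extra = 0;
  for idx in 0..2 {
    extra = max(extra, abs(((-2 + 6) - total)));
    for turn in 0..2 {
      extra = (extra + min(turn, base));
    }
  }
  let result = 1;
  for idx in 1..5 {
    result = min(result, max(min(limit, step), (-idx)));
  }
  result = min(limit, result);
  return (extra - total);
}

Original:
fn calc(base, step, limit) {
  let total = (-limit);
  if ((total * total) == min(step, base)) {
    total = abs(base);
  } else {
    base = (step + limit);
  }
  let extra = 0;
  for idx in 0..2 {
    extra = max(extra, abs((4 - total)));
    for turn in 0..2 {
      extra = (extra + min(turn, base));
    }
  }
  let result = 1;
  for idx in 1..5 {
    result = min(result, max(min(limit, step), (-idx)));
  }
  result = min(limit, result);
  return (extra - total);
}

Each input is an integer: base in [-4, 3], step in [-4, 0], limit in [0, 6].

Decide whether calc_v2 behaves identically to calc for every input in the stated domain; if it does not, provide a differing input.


Comparing the listings, the differences include: arithmetic usage differs; also constant usage differs; also statement counts differ; also local variable names differ; also min/max/abs usage differs.
One worked example (base=3, step=0, limit=5) — calc: total=-5, then ((total * total) == min(step, base)) is false, then base=5, then extra=0, then (idx=0), then extra=9, then (turn=0), then extra=9, then (turn=1), then extra=10, then (idx=1), then extra=10, then (turn=0), then extra=10, then (turn=1), then extra=11, then result=1, then (idx=1), then result=0, then (idx=2), then result=0, then (idx=3), then result=0, then (idx=4), then result=0, then result=0, then returns 16; calc_v2: total=-5, then ((total * total) == min(step, base)) is false, then base=5, then extra=0, then (idx=0), then extra=9, then (turn=0), then extra=9, then (turn=1), then extra=10, then (idx=1), then extra=10, then (turn=0), then extra=10, then (turn=1), then extra=11, then result=1, then (idx=1), then result=0, then (idx=2), then result=0, then (idx=3), then result=0, then (idx=4), then result=0, then result=0, then returns 16; agreement on 16.
Sweeping the whole domain (280 inputs) finds no disagreement.
verdict: equivalent


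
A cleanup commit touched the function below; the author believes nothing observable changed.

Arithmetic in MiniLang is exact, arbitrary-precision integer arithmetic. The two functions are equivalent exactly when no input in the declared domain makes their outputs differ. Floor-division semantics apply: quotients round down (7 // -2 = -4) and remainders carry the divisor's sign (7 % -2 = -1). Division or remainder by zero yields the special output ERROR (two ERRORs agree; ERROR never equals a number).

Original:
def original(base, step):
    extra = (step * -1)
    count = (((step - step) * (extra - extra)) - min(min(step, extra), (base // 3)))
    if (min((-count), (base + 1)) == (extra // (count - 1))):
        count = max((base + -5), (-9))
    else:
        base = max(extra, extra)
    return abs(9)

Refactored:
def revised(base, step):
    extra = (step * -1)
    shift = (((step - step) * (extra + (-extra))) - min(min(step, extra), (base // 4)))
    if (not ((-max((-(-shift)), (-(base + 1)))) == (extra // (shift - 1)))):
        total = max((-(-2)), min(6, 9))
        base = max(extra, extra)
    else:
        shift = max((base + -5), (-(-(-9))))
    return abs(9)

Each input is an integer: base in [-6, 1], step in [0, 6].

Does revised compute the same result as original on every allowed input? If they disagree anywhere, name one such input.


There is a counterexample at base=-4, step=0: 9 on one side, ERROR on the other.
original: extra=0, then count=2, then (min((-count), (base + 1)) == (extra // (count - 1))) is false, then base=0, then returns 9
revised: extra=0, then shift=1, then a zero divisor aborts: ERROR
verdict: not equivalent; witness: base=-4, step=0


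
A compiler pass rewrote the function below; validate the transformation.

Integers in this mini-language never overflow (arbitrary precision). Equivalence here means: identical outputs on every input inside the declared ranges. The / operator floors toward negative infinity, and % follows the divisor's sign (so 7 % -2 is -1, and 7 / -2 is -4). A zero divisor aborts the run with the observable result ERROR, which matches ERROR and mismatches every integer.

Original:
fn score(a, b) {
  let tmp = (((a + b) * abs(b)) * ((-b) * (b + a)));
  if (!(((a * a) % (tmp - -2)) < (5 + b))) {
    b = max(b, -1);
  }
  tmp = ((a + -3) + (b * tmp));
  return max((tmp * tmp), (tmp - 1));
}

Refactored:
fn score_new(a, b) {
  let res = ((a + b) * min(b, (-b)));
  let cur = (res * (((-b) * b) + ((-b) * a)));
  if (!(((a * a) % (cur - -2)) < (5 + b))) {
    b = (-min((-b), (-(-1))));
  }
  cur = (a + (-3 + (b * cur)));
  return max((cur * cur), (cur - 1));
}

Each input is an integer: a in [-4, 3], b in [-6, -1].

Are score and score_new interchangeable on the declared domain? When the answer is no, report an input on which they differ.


Evaluate both at a=-4, b=-6.
score: tmp becomes 3600; next (!(((a * a) % (tmp - -2)) < (5 + b))) evaluates to true; next b becomes -1; next tmp becomes -3607; next final value 13010449
score_new: res becomes 60; next cur becomes -3600; next (!(((a * a) % (cur - -2)) < (5 + b))) evaluates to false; next cur becomes 21593; next final value 466257649
13010449 against 466257649: the behavior changed.
verdict: not equivalent; witness: a=-4, b=-6


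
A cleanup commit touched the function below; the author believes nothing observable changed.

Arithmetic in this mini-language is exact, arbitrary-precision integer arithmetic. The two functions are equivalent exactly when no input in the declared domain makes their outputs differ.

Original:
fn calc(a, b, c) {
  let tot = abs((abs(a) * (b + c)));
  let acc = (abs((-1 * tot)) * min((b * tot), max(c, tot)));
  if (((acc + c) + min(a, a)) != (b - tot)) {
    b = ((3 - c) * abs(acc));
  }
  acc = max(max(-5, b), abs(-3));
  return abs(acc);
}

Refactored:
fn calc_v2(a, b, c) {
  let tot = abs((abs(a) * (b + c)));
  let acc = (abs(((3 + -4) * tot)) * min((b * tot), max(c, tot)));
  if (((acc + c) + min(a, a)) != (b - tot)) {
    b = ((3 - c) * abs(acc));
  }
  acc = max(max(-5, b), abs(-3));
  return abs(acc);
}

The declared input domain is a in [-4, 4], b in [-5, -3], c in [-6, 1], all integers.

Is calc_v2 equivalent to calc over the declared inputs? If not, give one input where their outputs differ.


Equivalent — the differences include constant usage differs, plus arithmetic usage differs, yet no declared input distinguishes the two.
Spot check at a=1, b=-4, c=-3 — calc: tot := 7 | acc := -196 | (((acc + c) + min(a, a)) != (b - tot)): true | b := 1176 | acc := 1176 | result 1176. calc_v2: tot := 7 | acc := -196 | (((acc + c) + min(a, a)) != (b - tot)): true | b := 1176 | acc := 1176 | result 1176. Both give 1176.
Across all 216 domain points the two functions coincide.
verdict: equivalent


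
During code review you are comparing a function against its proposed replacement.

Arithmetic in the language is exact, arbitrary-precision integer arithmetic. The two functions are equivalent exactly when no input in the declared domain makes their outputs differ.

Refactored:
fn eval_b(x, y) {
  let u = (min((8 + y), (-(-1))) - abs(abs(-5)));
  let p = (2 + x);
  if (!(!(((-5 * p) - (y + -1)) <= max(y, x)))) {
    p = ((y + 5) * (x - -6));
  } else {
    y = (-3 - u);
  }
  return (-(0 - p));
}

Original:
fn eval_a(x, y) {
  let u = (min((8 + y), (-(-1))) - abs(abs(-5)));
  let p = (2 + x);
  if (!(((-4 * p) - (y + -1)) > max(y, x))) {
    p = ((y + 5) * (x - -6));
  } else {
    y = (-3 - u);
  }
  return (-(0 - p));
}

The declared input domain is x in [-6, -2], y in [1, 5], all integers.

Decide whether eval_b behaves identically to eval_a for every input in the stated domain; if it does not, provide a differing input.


Input x=-4, y=5: 20 from eval_a versus -2 from eval_b.
verdict: not equivalent; witness: x=-4, y=5


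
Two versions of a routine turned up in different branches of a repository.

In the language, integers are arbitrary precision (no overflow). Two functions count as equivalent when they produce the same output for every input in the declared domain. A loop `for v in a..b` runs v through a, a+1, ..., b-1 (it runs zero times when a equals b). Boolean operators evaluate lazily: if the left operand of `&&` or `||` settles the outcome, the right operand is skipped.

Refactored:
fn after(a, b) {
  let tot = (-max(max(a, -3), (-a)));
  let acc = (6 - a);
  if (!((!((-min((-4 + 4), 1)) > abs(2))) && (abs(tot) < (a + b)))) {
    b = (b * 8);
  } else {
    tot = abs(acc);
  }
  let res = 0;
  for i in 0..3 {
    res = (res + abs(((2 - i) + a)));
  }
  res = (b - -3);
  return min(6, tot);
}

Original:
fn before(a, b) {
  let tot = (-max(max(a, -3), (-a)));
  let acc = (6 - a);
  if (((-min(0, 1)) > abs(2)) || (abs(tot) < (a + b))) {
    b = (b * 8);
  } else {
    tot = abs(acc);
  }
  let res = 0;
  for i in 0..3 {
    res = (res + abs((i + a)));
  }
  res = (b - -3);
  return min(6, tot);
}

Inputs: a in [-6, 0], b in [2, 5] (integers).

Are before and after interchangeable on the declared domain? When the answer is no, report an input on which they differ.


Input a=-6, b=2: 6 from before versus -6 from after.
verdict: not equivalent; witness: a=-6, b=2


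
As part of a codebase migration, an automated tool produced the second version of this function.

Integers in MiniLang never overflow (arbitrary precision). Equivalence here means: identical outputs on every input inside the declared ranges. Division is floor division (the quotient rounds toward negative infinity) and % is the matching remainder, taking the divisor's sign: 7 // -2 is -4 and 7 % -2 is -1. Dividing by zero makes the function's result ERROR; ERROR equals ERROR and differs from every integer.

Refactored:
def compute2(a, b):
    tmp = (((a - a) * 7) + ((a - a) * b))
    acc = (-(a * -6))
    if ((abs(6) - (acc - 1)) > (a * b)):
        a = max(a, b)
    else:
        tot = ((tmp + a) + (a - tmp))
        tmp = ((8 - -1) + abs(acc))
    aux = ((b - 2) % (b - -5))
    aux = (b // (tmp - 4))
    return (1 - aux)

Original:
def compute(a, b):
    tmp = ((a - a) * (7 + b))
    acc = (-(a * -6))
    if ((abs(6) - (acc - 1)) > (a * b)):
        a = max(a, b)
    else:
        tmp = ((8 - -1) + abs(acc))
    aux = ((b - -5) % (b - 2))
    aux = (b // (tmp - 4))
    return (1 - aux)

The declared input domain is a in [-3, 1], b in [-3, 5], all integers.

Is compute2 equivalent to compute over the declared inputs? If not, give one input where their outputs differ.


The rewrite breaks on a=-3, b=2, where the results are ERROR and 2.
compute: tmp = 0; acc = -18; ((abs(6) - (acc - 1)) > (a * b)) -> true; a = 2; division by zero -> ERROR
compute2: tmp = 0; acc = -18; ((abs(6) - (acc - 1)) > (a * b)) -> true; a = 2; aux = 0; aux = -1; return 2
verdict: not equivalent; witness: a=-3, b=2


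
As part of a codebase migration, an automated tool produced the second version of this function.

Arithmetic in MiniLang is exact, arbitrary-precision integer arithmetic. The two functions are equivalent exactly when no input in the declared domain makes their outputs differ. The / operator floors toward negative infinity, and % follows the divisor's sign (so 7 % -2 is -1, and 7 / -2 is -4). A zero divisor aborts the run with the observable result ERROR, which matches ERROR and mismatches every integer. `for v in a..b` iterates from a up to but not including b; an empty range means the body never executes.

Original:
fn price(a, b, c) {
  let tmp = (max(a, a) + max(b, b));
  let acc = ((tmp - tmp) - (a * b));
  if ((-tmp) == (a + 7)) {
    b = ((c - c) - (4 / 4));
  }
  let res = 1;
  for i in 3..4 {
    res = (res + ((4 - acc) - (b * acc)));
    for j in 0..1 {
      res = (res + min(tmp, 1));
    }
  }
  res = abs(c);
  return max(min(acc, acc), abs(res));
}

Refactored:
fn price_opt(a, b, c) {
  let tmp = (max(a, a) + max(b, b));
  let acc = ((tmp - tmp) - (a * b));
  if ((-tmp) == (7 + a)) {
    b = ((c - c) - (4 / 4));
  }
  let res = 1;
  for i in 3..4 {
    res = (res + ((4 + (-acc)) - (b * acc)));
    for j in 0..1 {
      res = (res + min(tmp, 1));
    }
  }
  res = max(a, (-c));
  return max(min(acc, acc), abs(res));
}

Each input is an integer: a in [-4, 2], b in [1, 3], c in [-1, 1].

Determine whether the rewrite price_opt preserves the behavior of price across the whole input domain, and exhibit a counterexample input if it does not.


The rewrite breaks on a=0, b=1, c=1, where the results are 1 and 0.
price: tmp becomes 1; next acc becomes 0; next ((-tmp) == (a + 7)) evaluates to false; next res becomes 1; next at i=3:; next res becomes 5; next at j=0:; next res becomes 6; next res becomes 1; next final value 1
price_opt: tmp becomes 1; next acc becomes 0; next ((-tmp) == (7 + a)) evaluates to false; next res becomes 1; next at i=3:; next res becomes 5; next at j=0:; next res becomes 6; next res becomes 0; next final value 0
verdict: not equivalent; witness: a=0, b=1, c=1


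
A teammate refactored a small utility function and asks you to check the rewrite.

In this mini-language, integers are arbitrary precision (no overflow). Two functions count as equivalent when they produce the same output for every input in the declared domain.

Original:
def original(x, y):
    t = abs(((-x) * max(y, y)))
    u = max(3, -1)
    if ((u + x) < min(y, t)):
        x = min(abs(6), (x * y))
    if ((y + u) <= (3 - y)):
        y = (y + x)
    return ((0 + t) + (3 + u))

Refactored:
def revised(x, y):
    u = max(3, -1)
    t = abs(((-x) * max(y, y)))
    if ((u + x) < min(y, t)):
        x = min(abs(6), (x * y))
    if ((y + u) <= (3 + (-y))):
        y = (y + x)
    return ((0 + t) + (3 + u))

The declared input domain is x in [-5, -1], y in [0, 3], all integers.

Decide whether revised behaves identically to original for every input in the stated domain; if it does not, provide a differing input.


The two are interchangeable: arithmetic usage differs, and every declared input agrees.
As a probe, take x=-3, y=0: original runs t := 0 | u := 3 | ((u + x) < min(y, t)): false | ((y + u) <= (3 - y)): true | y := -3 | result 6; revised runs u := 3 | t := 0 | ((u + x) < min(y, t)): false | ((y + u) <= (3 + (-y))): true | y := -3 | result 6; both end at 6.
An exhaustive pass over the 20 declared inputs shows identical outputs.
verdict: equivalent


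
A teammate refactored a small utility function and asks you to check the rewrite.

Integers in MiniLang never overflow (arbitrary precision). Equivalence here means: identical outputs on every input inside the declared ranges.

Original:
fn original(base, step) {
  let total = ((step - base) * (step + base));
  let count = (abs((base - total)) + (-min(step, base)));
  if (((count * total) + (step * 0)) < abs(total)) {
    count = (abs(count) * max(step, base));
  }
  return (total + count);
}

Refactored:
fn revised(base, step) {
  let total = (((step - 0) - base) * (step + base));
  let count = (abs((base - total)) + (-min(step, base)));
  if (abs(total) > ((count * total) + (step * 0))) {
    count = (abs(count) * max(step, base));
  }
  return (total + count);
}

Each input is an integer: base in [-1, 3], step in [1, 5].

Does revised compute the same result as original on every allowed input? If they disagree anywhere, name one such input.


This is a faithful refactor — constant usage differs; comparison usage differs; arithmetic usage differs, but the computed results match everywhere.
As a probe, take base=2, step=3: original runs total becomes 5; next count becomes 1; next (((count * total) + (step * 0)) < abs(total)) evaluates to false; next final value 6; revised runs total becomes 5; next count becomes 1; next (abs(total) > ((count * total) + (step * 0))) evaluates to false; next final value 6; both end at 6.
Sweeping the whole domain (25 inputs) finds no disagreement.
verdict: equivalent


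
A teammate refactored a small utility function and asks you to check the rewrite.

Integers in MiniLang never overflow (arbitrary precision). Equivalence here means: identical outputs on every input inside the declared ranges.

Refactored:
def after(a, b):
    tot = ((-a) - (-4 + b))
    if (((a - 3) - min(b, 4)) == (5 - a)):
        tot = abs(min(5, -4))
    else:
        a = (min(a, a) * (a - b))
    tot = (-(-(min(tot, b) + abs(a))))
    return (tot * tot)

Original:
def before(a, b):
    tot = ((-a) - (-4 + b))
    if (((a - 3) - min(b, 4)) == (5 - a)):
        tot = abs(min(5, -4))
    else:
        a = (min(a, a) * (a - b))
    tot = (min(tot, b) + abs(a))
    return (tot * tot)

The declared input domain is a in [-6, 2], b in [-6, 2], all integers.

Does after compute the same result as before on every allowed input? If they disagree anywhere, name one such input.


The two versions differ — the changes include same computation, different form.
One worked example (a=-1, b=-6) — before: tot=11, then (((a - 3) - min(b, 4)) == (5 - a)) is false, then a=-5, then tot=-1, then returns 1; after: tot=11, then (((a - 3) - min(b, 4)) == (5 - a)) is false, then a=-5, then tot=-1, then returns 1; agreement on 1.
An exhaustive pass over the 81 declared inputs shows identical outputs.
verdict: equivalent


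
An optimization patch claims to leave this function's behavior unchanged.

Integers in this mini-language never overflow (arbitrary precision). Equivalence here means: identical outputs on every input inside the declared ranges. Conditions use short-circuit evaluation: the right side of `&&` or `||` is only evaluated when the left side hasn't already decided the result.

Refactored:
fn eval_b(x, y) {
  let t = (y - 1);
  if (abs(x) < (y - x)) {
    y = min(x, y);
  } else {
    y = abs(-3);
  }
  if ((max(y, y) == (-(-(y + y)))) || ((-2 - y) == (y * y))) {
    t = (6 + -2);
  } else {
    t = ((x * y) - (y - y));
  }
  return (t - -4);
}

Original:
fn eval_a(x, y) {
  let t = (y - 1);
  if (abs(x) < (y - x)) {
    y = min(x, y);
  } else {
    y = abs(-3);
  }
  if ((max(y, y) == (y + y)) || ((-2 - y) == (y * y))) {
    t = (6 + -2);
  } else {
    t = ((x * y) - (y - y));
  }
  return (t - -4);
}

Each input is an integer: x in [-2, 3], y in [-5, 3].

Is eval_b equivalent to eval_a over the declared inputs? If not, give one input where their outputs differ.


The two are interchangeable: same computation, different form, and every declared input agrees.
Spot check at x=0, y=-1 — eval_a: t=-2, then (abs(x) < (y - x)) is false, then y=3, then ((max(y, y) == (y + y)) || ((-2 - y) == (y * y))) is false, then t=0, then returns 4. eval_b: t=-2, then (abs(x) < (y - x)) is false, then y=3, then ((max(y, y) == (-(-(y + y)))) || ((-2 - y) == (y * y))) is false, then t=0, then returns 4. Both give 4.
Sweeping the whole domain (54 inputs) finds no disagreement.
verdict: equivalent


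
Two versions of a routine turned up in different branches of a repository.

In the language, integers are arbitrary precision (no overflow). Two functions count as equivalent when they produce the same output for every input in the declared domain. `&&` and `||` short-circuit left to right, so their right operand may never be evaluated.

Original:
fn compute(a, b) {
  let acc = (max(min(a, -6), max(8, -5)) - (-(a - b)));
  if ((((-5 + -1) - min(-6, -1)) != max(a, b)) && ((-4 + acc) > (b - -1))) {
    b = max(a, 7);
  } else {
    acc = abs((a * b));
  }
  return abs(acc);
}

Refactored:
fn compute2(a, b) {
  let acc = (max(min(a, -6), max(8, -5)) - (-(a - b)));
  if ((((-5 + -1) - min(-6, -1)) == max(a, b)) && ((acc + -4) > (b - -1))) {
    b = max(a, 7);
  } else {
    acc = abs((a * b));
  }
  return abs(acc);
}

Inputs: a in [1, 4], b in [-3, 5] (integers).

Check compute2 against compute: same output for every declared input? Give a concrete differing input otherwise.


Evaluate both at a=1, b=-3.
compute: acc = 12; ((((-5 + -1) - min(-6, -1)) != max(a, b)) && ((-4 + acc) > (b - -1))) -> true; b = 7; return 12
compute2: acc = 12; ((((-5 + -1) - min(-6, -1)) == max(a, b)) && ((acc + -4) > (b - -1))) -> false; acc = 3; return 3
12 against 3: the behavior changed.
verdict: not equivalent; witness: a=1, b=-3


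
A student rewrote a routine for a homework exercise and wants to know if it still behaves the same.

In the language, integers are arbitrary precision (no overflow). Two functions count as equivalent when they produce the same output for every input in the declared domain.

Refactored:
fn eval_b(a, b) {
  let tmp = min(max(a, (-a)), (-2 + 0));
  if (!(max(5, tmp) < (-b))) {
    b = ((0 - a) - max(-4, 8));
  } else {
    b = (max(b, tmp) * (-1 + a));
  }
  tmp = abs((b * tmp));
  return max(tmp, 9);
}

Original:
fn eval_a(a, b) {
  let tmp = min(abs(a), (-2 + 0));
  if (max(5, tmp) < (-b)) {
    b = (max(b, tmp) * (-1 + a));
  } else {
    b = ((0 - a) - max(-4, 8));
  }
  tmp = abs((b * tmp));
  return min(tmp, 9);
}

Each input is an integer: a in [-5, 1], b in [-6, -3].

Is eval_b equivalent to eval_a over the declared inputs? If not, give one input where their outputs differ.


Consider the input a=-5, b=-6.
eval_a: tmp=-2, then (max(5, tmp) < (-b)) is true, then b=12, then tmp=24, then returns 9
eval_b: tmp=-2, then (!(max(5, tmp) < (-b))) is false, then b=12, then tmp=24, then returns 24
9 against 24: the behavior changed.
verdict: not equivalent; witness: a=-5, b=-6


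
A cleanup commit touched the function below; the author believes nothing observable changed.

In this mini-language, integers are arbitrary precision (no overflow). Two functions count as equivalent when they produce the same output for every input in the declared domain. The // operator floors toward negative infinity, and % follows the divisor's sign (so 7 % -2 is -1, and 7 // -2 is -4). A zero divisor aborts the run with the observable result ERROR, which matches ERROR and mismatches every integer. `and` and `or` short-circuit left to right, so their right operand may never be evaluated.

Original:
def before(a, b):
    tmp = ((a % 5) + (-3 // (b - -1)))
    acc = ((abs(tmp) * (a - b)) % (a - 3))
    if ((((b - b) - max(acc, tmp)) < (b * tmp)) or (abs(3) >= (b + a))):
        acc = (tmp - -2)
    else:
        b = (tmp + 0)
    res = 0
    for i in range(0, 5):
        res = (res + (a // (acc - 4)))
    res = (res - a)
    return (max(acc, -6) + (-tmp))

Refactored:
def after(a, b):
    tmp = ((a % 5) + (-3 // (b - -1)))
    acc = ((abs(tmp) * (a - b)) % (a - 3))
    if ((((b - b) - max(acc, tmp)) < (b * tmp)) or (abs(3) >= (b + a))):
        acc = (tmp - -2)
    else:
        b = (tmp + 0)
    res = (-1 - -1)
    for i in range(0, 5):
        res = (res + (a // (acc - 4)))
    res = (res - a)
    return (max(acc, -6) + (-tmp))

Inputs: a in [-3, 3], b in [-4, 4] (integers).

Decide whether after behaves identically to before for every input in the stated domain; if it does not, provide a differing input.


Side by side, the visible changes include: constant usage differs, plus arithmetic usage differs.
Tracing a=-1, b=-4: before: tmp := 5 | acc := -1 | ((((b - b) - max(acc, tmp)) < (b * tmp)) or (abs(3) >= (b + a))): true | acc := 7 | res := 0 | iter i=0: | res := -1 | iter i=1: | res := -2 | iter i=2: | res := -3 | iter i=3: | res := -4 | iter i=4: | res := -5 | res := -4 | result 2 | after: tmp := 5 | acc := -1 | ((((b - b) - max(acc, tmp)) < (b * tmp)) or (abs(3) >= (b + a))): true | acc := 7 | res := 0 | iter i=0: | res := -1 | iter i=1: | res := -2 | iter i=2: | res := -3 | iter i=3: | res := -4 | iter i=4: | res := -5 | res := -4 | result 2 — matching result 2.
Checked all 63 inputs in the declared domain: the outputs agree on every one.
verdict: equivalent


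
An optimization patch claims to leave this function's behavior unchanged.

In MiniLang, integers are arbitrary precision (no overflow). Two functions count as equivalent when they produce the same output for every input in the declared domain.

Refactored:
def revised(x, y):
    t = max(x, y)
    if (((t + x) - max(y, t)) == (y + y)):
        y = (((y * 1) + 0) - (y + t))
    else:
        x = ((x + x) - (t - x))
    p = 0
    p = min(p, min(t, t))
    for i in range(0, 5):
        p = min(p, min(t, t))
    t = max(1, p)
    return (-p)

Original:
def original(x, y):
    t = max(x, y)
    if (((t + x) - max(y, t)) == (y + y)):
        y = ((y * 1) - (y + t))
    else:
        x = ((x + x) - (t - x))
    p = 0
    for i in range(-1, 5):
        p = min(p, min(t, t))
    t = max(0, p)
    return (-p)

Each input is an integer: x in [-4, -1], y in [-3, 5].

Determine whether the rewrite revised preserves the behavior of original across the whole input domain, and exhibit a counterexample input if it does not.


The suspicious edit (`0` became `1`) never changes the result for any input inside the declared domain.
Tracing x=-3, y=4: original: t := 4 | (((t + x) - max(y, t)) == (y + y)): false | x := -13 | p := 0 | iter i=-1: | p := 0 | iter i=0: | p := 0 | iter i=1: | p := 0 | iter i=2: | p := 0 | iter i=3: | p := 0 | iter i=4: | p := 0 | t := 0 | result 0 | revised: t := 4 | (((t + x) - max(y, t)) == (y + y)): false | x := -13 | p := 0 | p := 0 | iter i=0: | p := 0 | iter i=1: | p := 0 | iter i=2: | p := 0 | iter i=3: | p := 0 | iter i=4: | p := 0 | t := 1 | result 0 — matching result 0.
Every one of the 36 inputs gives matching results.
verdict: equivalent


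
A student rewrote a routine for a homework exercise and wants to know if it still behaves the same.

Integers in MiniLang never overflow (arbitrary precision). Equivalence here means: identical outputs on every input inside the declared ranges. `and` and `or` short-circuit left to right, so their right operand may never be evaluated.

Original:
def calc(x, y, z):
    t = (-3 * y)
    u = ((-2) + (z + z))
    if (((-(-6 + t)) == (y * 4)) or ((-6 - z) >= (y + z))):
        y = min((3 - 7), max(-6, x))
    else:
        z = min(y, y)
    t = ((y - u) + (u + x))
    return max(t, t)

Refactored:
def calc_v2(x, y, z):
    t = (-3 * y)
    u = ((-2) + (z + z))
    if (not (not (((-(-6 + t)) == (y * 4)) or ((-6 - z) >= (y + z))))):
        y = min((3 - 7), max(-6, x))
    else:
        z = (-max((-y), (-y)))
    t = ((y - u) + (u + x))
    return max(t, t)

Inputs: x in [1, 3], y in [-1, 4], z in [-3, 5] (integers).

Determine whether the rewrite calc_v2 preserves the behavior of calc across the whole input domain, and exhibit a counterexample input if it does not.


This is a faithful refactor — boolean connective usage differs, min/max/abs usage differs, but the computed results match everywhere.
Spot check at x=2, y=4, z=1 — calc: t=-12, then u=0, then (((-(-6 + t)) == (y * 4)) or ((-6 - z) >= (y + z))) is false, then z=4, then t=6, then returns 6. calc_v2: t=-12, then u=0, then (not (not (((-(-6 + t)) == (y * 4)) or ((-6 - z) >= (y + z))))) is false, then z=4, then t=6, then returns 6. Both give 6.
An exhaustive pass over the 162 declared inputs shows identical outputs.
verdict: equivalent


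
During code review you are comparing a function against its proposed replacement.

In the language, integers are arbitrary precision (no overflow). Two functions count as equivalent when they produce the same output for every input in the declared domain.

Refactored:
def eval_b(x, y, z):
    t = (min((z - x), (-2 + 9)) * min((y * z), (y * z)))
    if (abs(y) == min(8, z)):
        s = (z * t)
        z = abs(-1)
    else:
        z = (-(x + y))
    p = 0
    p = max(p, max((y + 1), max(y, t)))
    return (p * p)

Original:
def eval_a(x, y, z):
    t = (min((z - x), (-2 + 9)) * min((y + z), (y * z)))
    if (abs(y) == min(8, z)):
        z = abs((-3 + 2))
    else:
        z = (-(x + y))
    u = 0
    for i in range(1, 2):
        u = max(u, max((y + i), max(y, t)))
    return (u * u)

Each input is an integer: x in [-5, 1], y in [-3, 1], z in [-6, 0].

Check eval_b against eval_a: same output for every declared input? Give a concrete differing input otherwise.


x=-5, y=-3, z=-6 yields 81 from eval_a but 0 from eval_b.
verdict: not equivalent; witness: x=-5, y=-3, z=-6


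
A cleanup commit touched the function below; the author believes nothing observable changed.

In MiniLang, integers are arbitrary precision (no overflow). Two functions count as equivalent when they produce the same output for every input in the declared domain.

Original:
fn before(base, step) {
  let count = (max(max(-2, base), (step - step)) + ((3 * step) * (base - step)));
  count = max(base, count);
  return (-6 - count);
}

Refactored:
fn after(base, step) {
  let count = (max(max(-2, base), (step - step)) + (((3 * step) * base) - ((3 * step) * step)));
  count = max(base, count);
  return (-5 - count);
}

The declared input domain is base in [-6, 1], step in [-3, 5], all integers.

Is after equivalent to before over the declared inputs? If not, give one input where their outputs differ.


Input base=-6, step=-3: -33 from before versus -32 from after.
verdict: not equivalent; witness: base=-6, step=-3


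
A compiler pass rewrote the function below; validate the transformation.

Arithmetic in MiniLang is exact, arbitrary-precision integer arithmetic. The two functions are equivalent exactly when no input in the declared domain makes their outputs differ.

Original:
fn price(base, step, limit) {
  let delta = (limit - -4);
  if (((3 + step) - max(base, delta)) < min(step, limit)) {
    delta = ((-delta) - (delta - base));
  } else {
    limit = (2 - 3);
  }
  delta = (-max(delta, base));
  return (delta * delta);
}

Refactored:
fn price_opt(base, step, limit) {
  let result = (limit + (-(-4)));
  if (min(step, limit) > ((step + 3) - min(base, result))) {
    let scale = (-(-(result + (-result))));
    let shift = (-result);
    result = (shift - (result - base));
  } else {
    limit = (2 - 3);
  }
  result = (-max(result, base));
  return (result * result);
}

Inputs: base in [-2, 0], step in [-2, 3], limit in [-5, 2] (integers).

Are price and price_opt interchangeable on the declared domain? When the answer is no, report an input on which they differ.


Run the pair on base=-2, step=-2, limit=0.
price: delta := 4 | (((3 + step) - max(base, delta)) < min(step, limit)): true | delta := -10 | delta := 2 | result 4
price_opt: result := 4 | (min(step, limit) > ((step + 3) - min(base, result))): false | limit := -1 | result := -4 | result 16
4 vs 16 — the two versions disagree here.
verdict: not equivalent; witness: base=-2, step=-2, limit=0


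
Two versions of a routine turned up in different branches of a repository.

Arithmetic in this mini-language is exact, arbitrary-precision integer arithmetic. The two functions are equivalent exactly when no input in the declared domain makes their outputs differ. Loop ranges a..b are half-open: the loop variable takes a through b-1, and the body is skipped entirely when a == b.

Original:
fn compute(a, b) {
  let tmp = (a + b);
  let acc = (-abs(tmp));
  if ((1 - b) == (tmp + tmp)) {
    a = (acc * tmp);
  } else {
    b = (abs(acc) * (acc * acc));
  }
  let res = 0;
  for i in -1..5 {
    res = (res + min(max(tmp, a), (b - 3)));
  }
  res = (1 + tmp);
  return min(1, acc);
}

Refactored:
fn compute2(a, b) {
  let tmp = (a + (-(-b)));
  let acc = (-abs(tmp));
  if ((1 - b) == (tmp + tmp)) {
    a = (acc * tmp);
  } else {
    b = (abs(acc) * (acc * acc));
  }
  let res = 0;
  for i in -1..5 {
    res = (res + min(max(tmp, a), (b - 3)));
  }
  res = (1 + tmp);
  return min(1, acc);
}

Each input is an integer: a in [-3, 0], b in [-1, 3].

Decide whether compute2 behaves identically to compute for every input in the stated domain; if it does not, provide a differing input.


Comparing the listings, the differences include: same computation, different form.
One worked example (a=-2, b=0) — compute: tmp becomes -2; next acc becomes -2; next ((1 - b) == (tmp + tmp)) evaluates to false; next b becomes 8; next res becomes 0; next at i=-1:; next res becomes -2; next at i=0:; next res becomes -4; next at i=1:; next res becomes -6; next at i=2:; next res becomes -8; next at i=3:; next res becomes -10; next at i=4:; next res becomes -12; next res becomes -1; next final value -2; compute2: tmp becomes -2; next acc becomes -2; next ((1 - b) == (tmp + tmp)) evaluates to false; next b becomes 8; next res becomes 0; next at i=-1:; next res becomes -2; next at i=0:; next res becomes -4; next at i=1:; next res becomes -6; next at i=2:; next res becomes -8; next at i=3:; next res becomes -10; next at i=4:; next res becomes -12; next res becomes -1; next final value -2; agreement on -2.
Across all 20 domain points the two functions coincide.
verdict: equivalent


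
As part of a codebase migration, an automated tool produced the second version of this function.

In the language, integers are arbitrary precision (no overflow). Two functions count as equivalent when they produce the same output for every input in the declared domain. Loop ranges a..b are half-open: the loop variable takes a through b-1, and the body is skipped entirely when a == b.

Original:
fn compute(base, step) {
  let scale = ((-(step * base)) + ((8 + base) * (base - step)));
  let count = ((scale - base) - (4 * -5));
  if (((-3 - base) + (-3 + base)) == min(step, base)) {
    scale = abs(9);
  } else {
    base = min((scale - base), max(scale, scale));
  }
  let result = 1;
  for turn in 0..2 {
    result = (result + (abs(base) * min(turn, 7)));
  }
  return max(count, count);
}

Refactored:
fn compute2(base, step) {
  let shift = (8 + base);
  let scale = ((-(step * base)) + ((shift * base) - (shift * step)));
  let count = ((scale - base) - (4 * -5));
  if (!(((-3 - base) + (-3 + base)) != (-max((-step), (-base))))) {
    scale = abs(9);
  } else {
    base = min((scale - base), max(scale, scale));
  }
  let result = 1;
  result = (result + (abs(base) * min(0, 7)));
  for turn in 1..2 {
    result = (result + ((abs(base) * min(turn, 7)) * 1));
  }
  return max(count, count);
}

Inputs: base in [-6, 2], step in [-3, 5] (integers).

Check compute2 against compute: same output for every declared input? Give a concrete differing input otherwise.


This is a faithful refactor — comparison usage differs, plus constant usage differs, plus local variable names differ, plus min/max/abs usage differs, plus arithmetic usage differs, plus statement counts differ, plus loop structure differs, plus boolean connective usage differs, but the computed results match everywhere.
One worked example (base=2, step=0) — compute: scale=20, then count=38, then (((-3 - base) + (-3 + base)) == min(step, base)) is false, then base=18, then result=1, then (turn=0), then result=1, then (turn=1), then result=19, then returns 38; compute2: shift=10, then scale=20, then count=38, then (!(((-3 - base) + (-3 + base)) != (-max((-step), (-base))))) is false, then base=18, then result=1, then result=1, then (turn=1), then result=19, then returns 38; agreement on 38.
An exhaustive pass over the 81 declared inputs shows identical outputs.
verdict: equivalent


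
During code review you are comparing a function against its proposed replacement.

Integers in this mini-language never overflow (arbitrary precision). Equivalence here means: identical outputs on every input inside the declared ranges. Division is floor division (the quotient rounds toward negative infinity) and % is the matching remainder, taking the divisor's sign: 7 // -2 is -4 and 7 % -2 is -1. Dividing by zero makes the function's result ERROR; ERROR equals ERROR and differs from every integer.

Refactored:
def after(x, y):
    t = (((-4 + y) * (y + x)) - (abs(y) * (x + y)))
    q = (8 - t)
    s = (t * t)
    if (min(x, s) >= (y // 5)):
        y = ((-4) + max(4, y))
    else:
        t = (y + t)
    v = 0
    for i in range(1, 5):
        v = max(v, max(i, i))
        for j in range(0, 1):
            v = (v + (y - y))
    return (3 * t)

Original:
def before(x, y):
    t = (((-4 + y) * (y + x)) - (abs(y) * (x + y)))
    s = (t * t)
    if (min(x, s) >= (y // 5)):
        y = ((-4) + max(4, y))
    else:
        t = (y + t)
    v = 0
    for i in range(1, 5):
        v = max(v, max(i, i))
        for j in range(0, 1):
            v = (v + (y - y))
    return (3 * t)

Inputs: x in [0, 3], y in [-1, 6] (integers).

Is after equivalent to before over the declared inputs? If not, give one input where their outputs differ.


Differences: statement counts differ, plus local variable names differ, plus arithmetic usage differs, plus constant usage differs — yet all 32 inputs agree.
verdict: equivalent


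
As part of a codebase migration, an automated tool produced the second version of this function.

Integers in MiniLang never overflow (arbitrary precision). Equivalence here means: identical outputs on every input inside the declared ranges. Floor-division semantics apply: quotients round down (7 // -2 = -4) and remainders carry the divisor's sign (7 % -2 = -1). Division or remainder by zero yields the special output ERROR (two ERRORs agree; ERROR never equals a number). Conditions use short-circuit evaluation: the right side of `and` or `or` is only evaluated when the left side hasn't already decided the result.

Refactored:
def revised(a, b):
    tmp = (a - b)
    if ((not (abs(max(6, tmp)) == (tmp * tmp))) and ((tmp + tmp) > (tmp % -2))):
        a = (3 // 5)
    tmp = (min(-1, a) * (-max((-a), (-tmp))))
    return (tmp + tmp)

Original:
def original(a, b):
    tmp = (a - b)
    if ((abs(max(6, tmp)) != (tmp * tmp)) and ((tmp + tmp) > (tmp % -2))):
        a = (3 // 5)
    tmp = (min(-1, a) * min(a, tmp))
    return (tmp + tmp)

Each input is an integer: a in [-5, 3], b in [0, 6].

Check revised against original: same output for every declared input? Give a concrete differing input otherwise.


Although comparison usage differs, plus min/max/abs usage differs, plus boolean connective usage differs, 63/63 inputs agree.
verdict: equivalent
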